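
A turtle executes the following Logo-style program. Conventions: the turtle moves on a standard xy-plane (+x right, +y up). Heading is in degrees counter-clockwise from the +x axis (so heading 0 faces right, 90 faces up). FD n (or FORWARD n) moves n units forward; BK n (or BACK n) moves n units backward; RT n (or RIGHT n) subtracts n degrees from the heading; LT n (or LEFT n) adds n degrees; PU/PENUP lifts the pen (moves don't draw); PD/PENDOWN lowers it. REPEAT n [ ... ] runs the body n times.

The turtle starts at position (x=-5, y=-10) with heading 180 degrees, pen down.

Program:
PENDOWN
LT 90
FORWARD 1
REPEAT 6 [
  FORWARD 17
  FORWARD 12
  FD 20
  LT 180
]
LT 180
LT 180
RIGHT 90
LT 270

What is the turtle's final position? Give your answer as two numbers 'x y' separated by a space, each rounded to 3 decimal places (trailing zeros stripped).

Executing turtle program step by step:
Start: pos=(-5,-10), heading=180, pen down
PD: pen down
LT 90: heading 180 -> 270
FD 1: (-5,-10) -> (-5,-11) [heading=270, draw]
REPEAT 6 [
  -- iteration 1/6 --
  FD 17: (-5,-11) -> (-5,-28) [heading=270, draw]
  FD 12: (-5,-28) -> (-5,-40) [heading=270, draw]
  FD 20: (-5,-40) -> (-5,-60) [heading=270, draw]
  LT 180: heading 270 -> 90
  -- iteration 2/6 --
  FD 17: (-5,-60) -> (-5,-43) [heading=90, draw]
  FD 12: (-5,-43) -> (-5,-31) [heading=90, draw]
  FD 20: (-5,-31) -> (-5,-11) [heading=90, draw]
  LT 180: heading 90 -> 270
  -- iteration 3/6 --
  FD 17: (-5,-11) -> (-5,-28) [heading=270, draw]
  FD 12: (-5,-28) -> (-5,-40) [heading=270, draw]
  FD 20: (-5,-40) -> (-5,-60) [heading=270, draw]
  LT 180: heading 270 -> 90
  -- iteration 4/6 --
  FD 17: (-5,-60) -> (-5,-43) [heading=90, draw]
  FD 12: (-5,-43) -> (-5,-31) [heading=90, draw]
  FD 20: (-5,-31) -> (-5,-11) [heading=90, draw]
  LT 180: heading 90 -> 270
  -- iteration 5/6 --
  FD 17: (-5,-11) -> (-5,-28) [heading=270, draw]
  FD 12: (-5,-28) -> (-5,-40) [heading=270, draw]
  FD 20: (-5,-40) -> (-5,-60) [heading=270, draw]
  LT 180: heading 270 -> 90
  -- iteration 6/6 --
  FD 17: (-5,-60) -> (-5,-43) [heading=90, draw]
  FD 12: (-5,-43) -> (-5,-31) [heading=90, draw]
  FD 20: (-5,-31) -> (-5,-11) [heading=90, draw]
  LT 180: heading 90 -> 270
]
LT 180: heading 270 -> 90
LT 180: heading 90 -> 270
RT 90: heading 270 -> 180
LT 270: heading 180 -> 90
Final: pos=(-5,-11), heading=90, 19 segment(s) drawn

Answer: -5 -11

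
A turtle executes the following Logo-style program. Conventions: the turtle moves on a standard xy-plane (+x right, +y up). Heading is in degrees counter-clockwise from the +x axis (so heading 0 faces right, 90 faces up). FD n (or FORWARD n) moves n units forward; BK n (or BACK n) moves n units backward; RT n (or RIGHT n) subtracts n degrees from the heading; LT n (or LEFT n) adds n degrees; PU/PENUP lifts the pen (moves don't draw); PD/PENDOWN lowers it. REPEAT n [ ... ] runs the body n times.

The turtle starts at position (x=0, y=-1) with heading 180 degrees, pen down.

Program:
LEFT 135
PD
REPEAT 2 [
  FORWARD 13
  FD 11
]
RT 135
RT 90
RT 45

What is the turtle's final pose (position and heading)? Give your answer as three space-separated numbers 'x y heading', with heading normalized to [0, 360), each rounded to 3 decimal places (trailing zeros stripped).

Executing turtle program step by step:
Start: pos=(0,-1), heading=180, pen down
LT 135: heading 180 -> 315
PD: pen down
REPEAT 2 [
  -- iteration 1/2 --
  FD 13: (0,-1) -> (9.192,-10.192) [heading=315, draw]
  FD 11: (9.192,-10.192) -> (16.971,-17.971) [heading=315, draw]
  -- iteration 2/2 --
  FD 13: (16.971,-17.971) -> (26.163,-27.163) [heading=315, draw]
  FD 11: (26.163,-27.163) -> (33.941,-34.941) [heading=315, draw]
]
RT 135: heading 315 -> 180
RT 90: heading 180 -> 90
RT 45: heading 90 -> 45
Final: pos=(33.941,-34.941), heading=45, 4 segment(s) drawn

Answer: 33.941 -34.941 45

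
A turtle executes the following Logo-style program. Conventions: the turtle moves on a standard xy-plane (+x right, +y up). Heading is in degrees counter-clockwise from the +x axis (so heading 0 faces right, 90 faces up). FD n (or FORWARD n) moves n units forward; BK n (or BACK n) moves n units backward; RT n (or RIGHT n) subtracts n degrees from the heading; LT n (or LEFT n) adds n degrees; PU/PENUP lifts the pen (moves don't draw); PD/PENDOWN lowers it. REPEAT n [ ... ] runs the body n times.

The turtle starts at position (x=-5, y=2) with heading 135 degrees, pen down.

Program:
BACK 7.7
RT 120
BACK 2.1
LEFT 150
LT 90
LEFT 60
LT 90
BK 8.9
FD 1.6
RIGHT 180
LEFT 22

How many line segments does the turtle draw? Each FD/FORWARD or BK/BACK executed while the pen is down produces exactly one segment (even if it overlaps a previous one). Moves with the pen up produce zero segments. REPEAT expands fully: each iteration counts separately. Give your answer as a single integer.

Answer: 4

Derivation:
Executing turtle program step by step:
Start: pos=(-5,2), heading=135, pen down
BK 7.7: (-5,2) -> (0.445,-3.445) [heading=135, draw]
RT 120: heading 135 -> 15
BK 2.1: (0.445,-3.445) -> (-1.584,-3.988) [heading=15, draw]
LT 150: heading 15 -> 165
LT 90: heading 165 -> 255
LT 60: heading 255 -> 315
LT 90: heading 315 -> 45
BK 8.9: (-1.584,-3.988) -> (-7.877,-10.281) [heading=45, draw]
FD 1.6: (-7.877,-10.281) -> (-6.746,-9.15) [heading=45, draw]
RT 180: heading 45 -> 225
LT 22: heading 225 -> 247
Final: pos=(-6.746,-9.15), heading=247, 4 segment(s) drawn
Segments drawn: 4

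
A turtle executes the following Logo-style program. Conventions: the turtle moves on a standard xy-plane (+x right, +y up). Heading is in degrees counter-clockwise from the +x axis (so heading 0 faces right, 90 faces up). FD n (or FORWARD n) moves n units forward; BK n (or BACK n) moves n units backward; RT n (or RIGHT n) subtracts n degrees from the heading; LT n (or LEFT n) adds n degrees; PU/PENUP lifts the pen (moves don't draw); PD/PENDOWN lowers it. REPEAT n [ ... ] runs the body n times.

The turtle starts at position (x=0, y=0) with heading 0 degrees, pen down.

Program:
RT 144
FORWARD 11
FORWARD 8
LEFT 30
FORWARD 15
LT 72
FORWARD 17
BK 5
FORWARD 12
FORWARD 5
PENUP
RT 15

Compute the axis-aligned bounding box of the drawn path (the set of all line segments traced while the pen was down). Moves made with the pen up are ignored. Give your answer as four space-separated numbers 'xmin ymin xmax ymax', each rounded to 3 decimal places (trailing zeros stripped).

Answer: -21.472 -44.276 0.079 0

Derivation:
Executing turtle program step by step:
Start: pos=(0,0), heading=0, pen down
RT 144: heading 0 -> 216
FD 11: (0,0) -> (-8.899,-6.466) [heading=216, draw]
FD 8: (-8.899,-6.466) -> (-15.371,-11.168) [heading=216, draw]
LT 30: heading 216 -> 246
FD 15: (-15.371,-11.168) -> (-21.472,-24.871) [heading=246, draw]
LT 72: heading 246 -> 318
FD 17: (-21.472,-24.871) -> (-8.839,-36.246) [heading=318, draw]
BK 5: (-8.839,-36.246) -> (-12.555,-32.901) [heading=318, draw]
FD 12: (-12.555,-32.901) -> (-3.637,-40.93) [heading=318, draw]
FD 5: (-3.637,-40.93) -> (0.079,-44.276) [heading=318, draw]
PU: pen up
RT 15: heading 318 -> 303
Final: pos=(0.079,-44.276), heading=303, 7 segment(s) drawn

Segment endpoints: x in {-21.472, -15.371, -12.555, -8.899, -8.839, -3.637, 0, 0.079}, y in {-44.276, -40.93, -36.246, -32.901, -24.871, -11.168, -6.466, 0}
xmin=-21.472, ymin=-44.276, xmax=0.079, ymax=0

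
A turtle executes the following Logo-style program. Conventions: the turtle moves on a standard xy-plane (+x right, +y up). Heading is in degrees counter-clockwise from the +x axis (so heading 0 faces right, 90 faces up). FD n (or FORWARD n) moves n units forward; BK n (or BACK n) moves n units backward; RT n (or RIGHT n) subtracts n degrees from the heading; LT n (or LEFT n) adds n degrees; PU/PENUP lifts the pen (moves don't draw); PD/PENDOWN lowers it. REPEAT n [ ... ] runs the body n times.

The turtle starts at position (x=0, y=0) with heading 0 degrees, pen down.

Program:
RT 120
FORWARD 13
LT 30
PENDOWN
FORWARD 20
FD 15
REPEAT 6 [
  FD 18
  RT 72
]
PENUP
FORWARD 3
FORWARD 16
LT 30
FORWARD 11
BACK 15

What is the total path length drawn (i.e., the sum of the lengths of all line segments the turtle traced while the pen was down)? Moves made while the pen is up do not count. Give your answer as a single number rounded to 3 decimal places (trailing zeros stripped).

Answer: 156

Derivation:
Executing turtle program step by step:
Start: pos=(0,0), heading=0, pen down
RT 120: heading 0 -> 240
FD 13: (0,0) -> (-6.5,-11.258) [heading=240, draw]
LT 30: heading 240 -> 270
PD: pen down
FD 20: (-6.5,-11.258) -> (-6.5,-31.258) [heading=270, draw]
FD 15: (-6.5,-31.258) -> (-6.5,-46.258) [heading=270, draw]
REPEAT 6 [
  -- iteration 1/6 --
  FD 18: (-6.5,-46.258) -> (-6.5,-64.258) [heading=270, draw]
  RT 72: heading 270 -> 198
  -- iteration 2/6 --
  FD 18: (-6.5,-64.258) -> (-23.619,-69.821) [heading=198, draw]
  RT 72: heading 198 -> 126
  -- iteration 3/6 --
  FD 18: (-23.619,-69.821) -> (-34.199,-55.258) [heading=126, draw]
  RT 72: heading 126 -> 54
  -- iteration 4/6 --
  FD 18: (-34.199,-55.258) -> (-23.619,-40.696) [heading=54, draw]
  RT 72: heading 54 -> 342
  -- iteration 5/6 --
  FD 18: (-23.619,-40.696) -> (-6.5,-46.258) [heading=342, draw]
  RT 72: heading 342 -> 270
  -- iteration 6/6 --
  FD 18: (-6.5,-46.258) -> (-6.5,-64.258) [heading=270, draw]
  RT 72: heading 270 -> 198
]
PU: pen up
FD 3: (-6.5,-64.258) -> (-9.353,-65.185) [heading=198, move]
FD 16: (-9.353,-65.185) -> (-24.57,-70.13) [heading=198, move]
LT 30: heading 198 -> 228
FD 11: (-24.57,-70.13) -> (-31.931,-78.304) [heading=228, move]
BK 15: (-31.931,-78.304) -> (-21.894,-67.157) [heading=228, move]
Final: pos=(-21.894,-67.157), heading=228, 9 segment(s) drawn

Segment lengths:
  seg 1: (0,0) -> (-6.5,-11.258), length = 13
  seg 2: (-6.5,-11.258) -> (-6.5,-31.258), length = 20
  seg 3: (-6.5,-31.258) -> (-6.5,-46.258), length = 15
  seg 4: (-6.5,-46.258) -> (-6.5,-64.258), length = 18
  seg 5: (-6.5,-64.258) -> (-23.619,-69.821), length = 18
  seg 6: (-23.619,-69.821) -> (-34.199,-55.258), length = 18
  seg 7: (-34.199,-55.258) -> (-23.619,-40.696), length = 18
  seg 8: (-23.619,-40.696) -> (-6.5,-46.258), length = 18
  seg 9: (-6.5,-46.258) -> (-6.5,-64.258), length = 18
Total = 156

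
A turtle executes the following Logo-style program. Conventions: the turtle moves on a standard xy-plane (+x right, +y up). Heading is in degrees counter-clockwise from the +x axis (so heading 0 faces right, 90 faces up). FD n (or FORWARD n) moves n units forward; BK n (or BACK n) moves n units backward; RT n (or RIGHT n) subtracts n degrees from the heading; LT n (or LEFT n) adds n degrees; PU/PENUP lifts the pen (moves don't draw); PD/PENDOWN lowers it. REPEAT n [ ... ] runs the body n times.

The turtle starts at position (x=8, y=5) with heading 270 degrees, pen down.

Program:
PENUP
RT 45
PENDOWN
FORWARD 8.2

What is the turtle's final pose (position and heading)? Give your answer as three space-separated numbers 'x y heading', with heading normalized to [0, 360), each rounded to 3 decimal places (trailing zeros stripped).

Answer: 2.202 -0.798 225

Derivation:
Executing turtle program step by step:
Start: pos=(8,5), heading=270, pen down
PU: pen up
RT 45: heading 270 -> 225
PD: pen down
FD 8.2: (8,5) -> (2.202,-0.798) [heading=225, draw]
Final: pos=(2.202,-0.798), heading=225, 1 segment(s) drawn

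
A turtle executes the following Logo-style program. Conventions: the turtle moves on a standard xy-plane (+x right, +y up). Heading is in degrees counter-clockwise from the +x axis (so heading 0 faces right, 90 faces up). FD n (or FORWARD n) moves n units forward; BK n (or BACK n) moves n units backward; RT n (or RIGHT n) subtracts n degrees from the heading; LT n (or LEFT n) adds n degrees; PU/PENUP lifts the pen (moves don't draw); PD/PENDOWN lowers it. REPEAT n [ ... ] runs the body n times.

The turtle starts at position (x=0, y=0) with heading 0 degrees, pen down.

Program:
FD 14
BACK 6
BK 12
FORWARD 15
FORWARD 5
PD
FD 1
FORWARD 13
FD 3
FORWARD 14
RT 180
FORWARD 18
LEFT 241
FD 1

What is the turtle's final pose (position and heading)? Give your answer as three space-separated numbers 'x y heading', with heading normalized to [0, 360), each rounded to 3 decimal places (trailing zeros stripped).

Answer: 29.485 0.875 61

Derivation:
Executing turtle program step by step:
Start: pos=(0,0), heading=0, pen down
FD 14: (0,0) -> (14,0) [heading=0, draw]
BK 6: (14,0) -> (8,0) [heading=0, draw]
BK 12: (8,0) -> (-4,0) [heading=0, draw]
FD 15: (-4,0) -> (11,0) [heading=0, draw]
FD 5: (11,0) -> (16,0) [heading=0, draw]
PD: pen down
FD 1: (16,0) -> (17,0) [heading=0, draw]
FD 13: (17,0) -> (30,0) [heading=0, draw]
FD 3: (30,0) -> (33,0) [heading=0, draw]
FD 14: (33,0) -> (47,0) [heading=0, draw]
RT 180: heading 0 -> 180
FD 18: (47,0) -> (29,0) [heading=180, draw]
LT 241: heading 180 -> 61
FD 1: (29,0) -> (29.485,0.875) [heading=61, draw]
Final: pos=(29.485,0.875), heading=61, 11 segment(s) drawn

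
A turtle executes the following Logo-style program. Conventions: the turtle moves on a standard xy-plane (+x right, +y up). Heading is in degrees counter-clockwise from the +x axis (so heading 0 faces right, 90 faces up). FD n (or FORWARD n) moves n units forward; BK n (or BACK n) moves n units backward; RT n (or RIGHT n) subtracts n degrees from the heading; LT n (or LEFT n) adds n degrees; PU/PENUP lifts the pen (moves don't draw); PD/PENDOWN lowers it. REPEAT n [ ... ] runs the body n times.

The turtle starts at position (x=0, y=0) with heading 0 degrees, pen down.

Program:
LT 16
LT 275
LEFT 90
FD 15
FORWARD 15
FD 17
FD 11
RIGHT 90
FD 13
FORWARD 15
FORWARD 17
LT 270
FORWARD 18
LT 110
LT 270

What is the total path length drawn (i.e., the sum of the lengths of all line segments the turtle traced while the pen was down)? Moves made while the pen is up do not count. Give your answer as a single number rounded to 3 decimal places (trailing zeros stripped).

Answer: 121

Derivation:
Executing turtle program step by step:
Start: pos=(0,0), heading=0, pen down
LT 16: heading 0 -> 16
LT 275: heading 16 -> 291
LT 90: heading 291 -> 21
FD 15: (0,0) -> (14.004,5.376) [heading=21, draw]
FD 15: (14.004,5.376) -> (28.007,10.751) [heading=21, draw]
FD 17: (28.007,10.751) -> (43.878,16.843) [heading=21, draw]
FD 11: (43.878,16.843) -> (54.148,20.785) [heading=21, draw]
RT 90: heading 21 -> 291
FD 13: (54.148,20.785) -> (58.806,8.649) [heading=291, draw]
FD 15: (58.806,8.649) -> (64.182,-5.355) [heading=291, draw]
FD 17: (64.182,-5.355) -> (70.274,-21.226) [heading=291, draw]
LT 270: heading 291 -> 201
FD 18: (70.274,-21.226) -> (53.47,-27.676) [heading=201, draw]
LT 110: heading 201 -> 311
LT 270: heading 311 -> 221
Final: pos=(53.47,-27.676), heading=221, 8 segment(s) drawn

Segment lengths:
  seg 1: (0,0) -> (14.004,5.376), length = 15
  seg 2: (14.004,5.376) -> (28.007,10.751), length = 15
  seg 3: (28.007,10.751) -> (43.878,16.843), length = 17
  seg 4: (43.878,16.843) -> (54.148,20.785), length = 11
  seg 5: (54.148,20.785) -> (58.806,8.649), length = 13
  seg 6: (58.806,8.649) -> (64.182,-5.355), length = 15
  seg 7: (64.182,-5.355) -> (70.274,-21.226), length = 17
  seg 8: (70.274,-21.226) -> (53.47,-27.676), length = 18
Total = 121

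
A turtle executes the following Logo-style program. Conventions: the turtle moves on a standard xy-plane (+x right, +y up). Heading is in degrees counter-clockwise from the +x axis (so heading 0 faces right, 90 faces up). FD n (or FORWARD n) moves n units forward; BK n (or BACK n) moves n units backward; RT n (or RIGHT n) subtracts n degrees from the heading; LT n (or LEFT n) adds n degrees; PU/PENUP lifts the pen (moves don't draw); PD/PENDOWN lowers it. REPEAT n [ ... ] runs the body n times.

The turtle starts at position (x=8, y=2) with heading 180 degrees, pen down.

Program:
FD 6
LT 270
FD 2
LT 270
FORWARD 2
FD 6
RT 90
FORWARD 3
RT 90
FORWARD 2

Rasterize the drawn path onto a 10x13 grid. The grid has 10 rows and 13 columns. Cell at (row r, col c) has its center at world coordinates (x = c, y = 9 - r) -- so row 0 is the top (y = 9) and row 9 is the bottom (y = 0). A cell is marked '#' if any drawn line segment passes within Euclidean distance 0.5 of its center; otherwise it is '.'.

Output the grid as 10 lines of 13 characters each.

Answer: .............
.............
.............
.............
.............
..#########..
..#.......#..
..#######.#..
........###..
.............

Derivation:
Segment 0: (8,2) -> (2,2)
Segment 1: (2,2) -> (2,4)
Segment 2: (2,4) -> (4,4)
Segment 3: (4,4) -> (10,4)
Segment 4: (10,4) -> (10,1)
Segment 5: (10,1) -> (8,1)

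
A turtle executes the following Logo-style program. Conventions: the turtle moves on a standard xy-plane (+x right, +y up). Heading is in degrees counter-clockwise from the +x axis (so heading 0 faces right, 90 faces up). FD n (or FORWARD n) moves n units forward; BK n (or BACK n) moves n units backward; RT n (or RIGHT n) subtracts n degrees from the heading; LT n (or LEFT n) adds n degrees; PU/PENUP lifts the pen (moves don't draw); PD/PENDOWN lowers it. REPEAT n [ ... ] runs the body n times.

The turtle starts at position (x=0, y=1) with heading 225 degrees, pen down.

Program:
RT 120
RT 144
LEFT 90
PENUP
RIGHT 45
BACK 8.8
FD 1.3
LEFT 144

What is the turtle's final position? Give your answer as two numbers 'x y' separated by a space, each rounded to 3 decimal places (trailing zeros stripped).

Executing turtle program step by step:
Start: pos=(0,1), heading=225, pen down
RT 120: heading 225 -> 105
RT 144: heading 105 -> 321
LT 90: heading 321 -> 51
PU: pen up
RT 45: heading 51 -> 6
BK 8.8: (0,1) -> (-8.752,0.08) [heading=6, move]
FD 1.3: (-8.752,0.08) -> (-7.459,0.216) [heading=6, move]
LT 144: heading 6 -> 150
Final: pos=(-7.459,0.216), heading=150, 0 segment(s) drawn

Answer: -7.459 0.216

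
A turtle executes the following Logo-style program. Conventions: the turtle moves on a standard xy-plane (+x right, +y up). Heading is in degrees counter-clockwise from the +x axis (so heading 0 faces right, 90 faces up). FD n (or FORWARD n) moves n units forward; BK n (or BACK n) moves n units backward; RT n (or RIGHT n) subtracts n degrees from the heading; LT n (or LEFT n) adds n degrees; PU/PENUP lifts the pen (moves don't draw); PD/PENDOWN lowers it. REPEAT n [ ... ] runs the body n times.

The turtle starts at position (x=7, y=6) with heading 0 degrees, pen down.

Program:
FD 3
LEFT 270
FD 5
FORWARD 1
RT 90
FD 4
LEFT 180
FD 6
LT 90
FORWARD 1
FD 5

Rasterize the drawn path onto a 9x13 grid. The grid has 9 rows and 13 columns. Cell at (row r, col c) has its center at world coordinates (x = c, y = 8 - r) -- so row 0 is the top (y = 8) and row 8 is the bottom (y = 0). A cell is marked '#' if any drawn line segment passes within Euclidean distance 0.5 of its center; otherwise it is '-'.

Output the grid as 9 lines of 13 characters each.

Answer: -------------
-------------
-------####-#
----------#-#
----------#-#
----------#-#
----------#-#
----------#-#
------#######

Derivation:
Segment 0: (7,6) -> (10,6)
Segment 1: (10,6) -> (10,1)
Segment 2: (10,1) -> (10,0)
Segment 3: (10,0) -> (6,0)
Segment 4: (6,0) -> (12,-0)
Segment 5: (12,-0) -> (12,1)
Segment 6: (12,1) -> (12,6)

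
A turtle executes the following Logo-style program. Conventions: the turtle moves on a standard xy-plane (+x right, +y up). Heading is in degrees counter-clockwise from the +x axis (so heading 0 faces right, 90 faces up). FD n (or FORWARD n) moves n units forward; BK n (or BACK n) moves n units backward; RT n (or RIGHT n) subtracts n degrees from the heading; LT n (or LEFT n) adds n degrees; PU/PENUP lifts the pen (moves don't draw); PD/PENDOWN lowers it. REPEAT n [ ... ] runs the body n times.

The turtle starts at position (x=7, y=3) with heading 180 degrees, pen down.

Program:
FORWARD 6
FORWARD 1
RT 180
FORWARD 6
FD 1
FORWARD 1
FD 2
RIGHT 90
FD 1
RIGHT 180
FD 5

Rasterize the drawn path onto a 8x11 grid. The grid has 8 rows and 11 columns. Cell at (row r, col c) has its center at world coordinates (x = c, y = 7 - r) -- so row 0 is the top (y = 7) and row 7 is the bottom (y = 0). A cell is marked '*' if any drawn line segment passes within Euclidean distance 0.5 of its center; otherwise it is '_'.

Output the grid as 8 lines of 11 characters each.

Answer: __________*
__________*
__________*
__________*
***********
__________*
___________
___________

Derivation:
Segment 0: (7,3) -> (1,3)
Segment 1: (1,3) -> (0,3)
Segment 2: (0,3) -> (6,3)
Segment 3: (6,3) -> (7,3)
Segment 4: (7,3) -> (8,3)
Segment 5: (8,3) -> (10,3)
Segment 6: (10,3) -> (10,2)
Segment 7: (10,2) -> (10,7)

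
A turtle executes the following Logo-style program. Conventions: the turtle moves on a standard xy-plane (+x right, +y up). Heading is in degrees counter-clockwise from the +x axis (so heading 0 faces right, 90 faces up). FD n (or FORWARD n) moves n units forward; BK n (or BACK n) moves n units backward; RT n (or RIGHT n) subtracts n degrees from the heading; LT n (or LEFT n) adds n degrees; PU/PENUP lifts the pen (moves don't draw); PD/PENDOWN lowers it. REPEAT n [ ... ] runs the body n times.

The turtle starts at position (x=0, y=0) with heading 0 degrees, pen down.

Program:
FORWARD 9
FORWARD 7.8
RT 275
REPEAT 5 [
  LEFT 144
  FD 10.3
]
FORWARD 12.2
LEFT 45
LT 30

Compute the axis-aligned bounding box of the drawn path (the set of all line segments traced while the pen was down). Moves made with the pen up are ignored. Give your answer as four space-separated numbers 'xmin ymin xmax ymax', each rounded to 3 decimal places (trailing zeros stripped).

Executing turtle program step by step:
Start: pos=(0,0), heading=0, pen down
FD 9: (0,0) -> (9,0) [heading=0, draw]
FD 7.8: (9,0) -> (16.8,0) [heading=0, draw]
RT 275: heading 0 -> 85
REPEAT 5 [
  -- iteration 1/5 --
  LT 144: heading 85 -> 229
  FD 10.3: (16.8,0) -> (10.043,-7.774) [heading=229, draw]
  -- iteration 2/5 --
  LT 144: heading 229 -> 13
  FD 10.3: (10.043,-7.774) -> (20.079,-5.457) [heading=13, draw]
  -- iteration 3/5 --
  LT 144: heading 13 -> 157
  FD 10.3: (20.079,-5.457) -> (10.597,-1.432) [heading=157, draw]
  -- iteration 4/5 --
  LT 144: heading 157 -> 301
  FD 10.3: (10.597,-1.432) -> (15.902,-10.261) [heading=301, draw]
  -- iteration 5/5 --
  LT 144: heading 301 -> 85
  FD 10.3: (15.902,-10.261) -> (16.8,0) [heading=85, draw]
]
FD 12.2: (16.8,0) -> (17.863,12.154) [heading=85, draw]
LT 45: heading 85 -> 130
LT 30: heading 130 -> 160
Final: pos=(17.863,12.154), heading=160, 8 segment(s) drawn

Segment endpoints: x in {0, 9, 10.043, 10.597, 15.902, 16.8, 17.863, 20.079}, y in {-10.261, -7.774, -5.457, -1.432, 0, 0, 12.154}
xmin=0, ymin=-10.261, xmax=20.079, ymax=12.154

Answer: 0 -10.261 20.079 12.154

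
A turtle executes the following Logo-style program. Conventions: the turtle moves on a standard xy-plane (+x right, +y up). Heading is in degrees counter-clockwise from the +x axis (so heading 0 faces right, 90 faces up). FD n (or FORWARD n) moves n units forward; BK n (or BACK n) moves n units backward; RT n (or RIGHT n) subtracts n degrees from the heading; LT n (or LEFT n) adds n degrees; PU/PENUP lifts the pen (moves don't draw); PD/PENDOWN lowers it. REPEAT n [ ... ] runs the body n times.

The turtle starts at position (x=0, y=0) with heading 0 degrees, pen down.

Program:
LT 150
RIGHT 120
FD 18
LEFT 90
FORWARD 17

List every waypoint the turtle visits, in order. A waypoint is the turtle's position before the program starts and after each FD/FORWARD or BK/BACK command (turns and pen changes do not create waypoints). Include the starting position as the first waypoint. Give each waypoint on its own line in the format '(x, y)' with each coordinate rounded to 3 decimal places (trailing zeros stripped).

Answer: (0, 0)
(15.588, 9)
(7.088, 23.722)

Derivation:
Executing turtle program step by step:
Start: pos=(0,0), heading=0, pen down
LT 150: heading 0 -> 150
RT 120: heading 150 -> 30
FD 18: (0,0) -> (15.588,9) [heading=30, draw]
LT 90: heading 30 -> 120
FD 17: (15.588,9) -> (7.088,23.722) [heading=120, draw]
Final: pos=(7.088,23.722), heading=120, 2 segment(s) drawn
Waypoints (3 total):
(0, 0)
(15.588, 9)
(7.088, 23.722)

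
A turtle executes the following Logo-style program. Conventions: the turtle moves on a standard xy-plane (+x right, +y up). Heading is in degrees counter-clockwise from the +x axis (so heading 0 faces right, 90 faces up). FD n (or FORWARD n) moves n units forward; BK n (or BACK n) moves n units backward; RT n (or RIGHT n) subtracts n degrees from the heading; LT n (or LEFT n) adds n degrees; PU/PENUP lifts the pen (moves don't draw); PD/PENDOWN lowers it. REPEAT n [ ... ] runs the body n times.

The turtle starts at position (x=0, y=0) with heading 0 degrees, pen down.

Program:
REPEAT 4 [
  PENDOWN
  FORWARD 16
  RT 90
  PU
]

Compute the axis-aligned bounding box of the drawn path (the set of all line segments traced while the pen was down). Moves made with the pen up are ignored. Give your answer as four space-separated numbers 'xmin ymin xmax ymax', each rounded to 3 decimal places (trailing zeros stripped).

Answer: 0 -16 16 0

Derivation:
Executing turtle program step by step:
Start: pos=(0,0), heading=0, pen down
REPEAT 4 [
  -- iteration 1/4 --
  PD: pen down
  FD 16: (0,0) -> (16,0) [heading=0, draw]
  RT 90: heading 0 -> 270
  PU: pen up
  -- iteration 2/4 --
  PD: pen down
  FD 16: (16,0) -> (16,-16) [heading=270, draw]
  RT 90: heading 270 -> 180
  PU: pen up
  -- iteration 3/4 --
  PD: pen down
  FD 16: (16,-16) -> (0,-16) [heading=180, draw]
  RT 90: heading 180 -> 90
  PU: pen up
  -- iteration 4/4 --
  PD: pen down
  FD 16: (0,-16) -> (0,0) [heading=90, draw]
  RT 90: heading 90 -> 0
  PU: pen up
]
Final: pos=(0,0), heading=0, 4 segment(s) drawn

Segment endpoints: x in {0, 0, 16}, y in {-16, -16, 0, 0}
xmin=0, ymin=-16, xmax=16, ymax=0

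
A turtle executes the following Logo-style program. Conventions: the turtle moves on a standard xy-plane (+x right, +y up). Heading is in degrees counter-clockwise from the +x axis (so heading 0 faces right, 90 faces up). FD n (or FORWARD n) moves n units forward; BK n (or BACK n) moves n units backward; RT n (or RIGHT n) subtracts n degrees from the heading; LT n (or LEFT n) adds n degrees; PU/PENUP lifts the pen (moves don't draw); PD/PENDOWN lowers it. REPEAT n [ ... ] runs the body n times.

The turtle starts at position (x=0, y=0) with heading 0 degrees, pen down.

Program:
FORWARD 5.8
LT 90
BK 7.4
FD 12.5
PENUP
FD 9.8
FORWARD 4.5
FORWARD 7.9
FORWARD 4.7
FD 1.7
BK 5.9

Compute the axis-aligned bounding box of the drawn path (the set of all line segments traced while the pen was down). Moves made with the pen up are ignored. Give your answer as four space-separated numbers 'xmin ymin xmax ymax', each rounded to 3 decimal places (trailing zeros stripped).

Answer: 0 -7.4 5.8 5.1

Derivation:
Executing turtle program step by step:
Start: pos=(0,0), heading=0, pen down
FD 5.8: (0,0) -> (5.8,0) [heading=0, draw]
LT 90: heading 0 -> 90
BK 7.4: (5.8,0) -> (5.8,-7.4) [heading=90, draw]
FD 12.5: (5.8,-7.4) -> (5.8,5.1) [heading=90, draw]
PU: pen up
FD 9.8: (5.8,5.1) -> (5.8,14.9) [heading=90, move]
FD 4.5: (5.8,14.9) -> (5.8,19.4) [heading=90, move]
FD 7.9: (5.8,19.4) -> (5.8,27.3) [heading=90, move]
FD 4.7: (5.8,27.3) -> (5.8,32) [heading=90, move]
FD 1.7: (5.8,32) -> (5.8,33.7) [heading=90, move]
BK 5.9: (5.8,33.7) -> (5.8,27.8) [heading=90, move]
Final: pos=(5.8,27.8), heading=90, 3 segment(s) drawn

Segment endpoints: x in {0, 5.8, 5.8}, y in {-7.4, 0, 5.1}
xmin=0, ymin=-7.4, xmax=5.8, ymax=5.1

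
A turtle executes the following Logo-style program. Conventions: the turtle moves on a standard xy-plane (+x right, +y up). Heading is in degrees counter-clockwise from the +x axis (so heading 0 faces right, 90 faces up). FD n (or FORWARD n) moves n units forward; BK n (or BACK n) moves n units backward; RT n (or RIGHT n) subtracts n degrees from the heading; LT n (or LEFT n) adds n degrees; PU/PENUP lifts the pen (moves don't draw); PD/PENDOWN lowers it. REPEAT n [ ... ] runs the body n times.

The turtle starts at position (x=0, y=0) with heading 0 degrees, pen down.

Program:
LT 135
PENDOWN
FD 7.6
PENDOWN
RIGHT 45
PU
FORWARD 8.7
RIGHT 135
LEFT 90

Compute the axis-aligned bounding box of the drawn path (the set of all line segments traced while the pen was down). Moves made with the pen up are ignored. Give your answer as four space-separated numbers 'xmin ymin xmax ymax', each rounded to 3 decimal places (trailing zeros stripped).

Answer: -5.374 0 0 5.374

Derivation:
Executing turtle program step by step:
Start: pos=(0,0), heading=0, pen down
LT 135: heading 0 -> 135
PD: pen down
FD 7.6: (0,0) -> (-5.374,5.374) [heading=135, draw]
PD: pen down
RT 45: heading 135 -> 90
PU: pen up
FD 8.7: (-5.374,5.374) -> (-5.374,14.074) [heading=90, move]
RT 135: heading 90 -> 315
LT 90: heading 315 -> 45
Final: pos=(-5.374,14.074), heading=45, 1 segment(s) drawn

Segment endpoints: x in {-5.374, 0}, y in {0, 5.374}
xmin=-5.374, ymin=0, xmax=0, ymax=5.374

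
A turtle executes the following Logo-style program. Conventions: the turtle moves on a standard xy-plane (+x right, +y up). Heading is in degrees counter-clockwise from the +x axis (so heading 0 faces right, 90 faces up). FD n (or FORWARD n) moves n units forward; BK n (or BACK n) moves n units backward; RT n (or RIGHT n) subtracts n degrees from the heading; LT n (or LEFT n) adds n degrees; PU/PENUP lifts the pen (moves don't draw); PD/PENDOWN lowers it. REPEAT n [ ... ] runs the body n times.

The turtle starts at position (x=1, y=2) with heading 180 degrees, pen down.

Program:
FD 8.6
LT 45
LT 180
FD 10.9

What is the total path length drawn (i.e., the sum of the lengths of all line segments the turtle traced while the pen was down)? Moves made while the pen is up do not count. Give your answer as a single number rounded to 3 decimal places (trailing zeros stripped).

Executing turtle program step by step:
Start: pos=(1,2), heading=180, pen down
FD 8.6: (1,2) -> (-7.6,2) [heading=180, draw]
LT 45: heading 180 -> 225
LT 180: heading 225 -> 45
FD 10.9: (-7.6,2) -> (0.107,9.707) [heading=45, draw]
Final: pos=(0.107,9.707), heading=45, 2 segment(s) drawn

Segment lengths:
  seg 1: (1,2) -> (-7.6,2), length = 8.6
  seg 2: (-7.6,2) -> (0.107,9.707), length = 10.9
Total = 19.5

Answer: 19.5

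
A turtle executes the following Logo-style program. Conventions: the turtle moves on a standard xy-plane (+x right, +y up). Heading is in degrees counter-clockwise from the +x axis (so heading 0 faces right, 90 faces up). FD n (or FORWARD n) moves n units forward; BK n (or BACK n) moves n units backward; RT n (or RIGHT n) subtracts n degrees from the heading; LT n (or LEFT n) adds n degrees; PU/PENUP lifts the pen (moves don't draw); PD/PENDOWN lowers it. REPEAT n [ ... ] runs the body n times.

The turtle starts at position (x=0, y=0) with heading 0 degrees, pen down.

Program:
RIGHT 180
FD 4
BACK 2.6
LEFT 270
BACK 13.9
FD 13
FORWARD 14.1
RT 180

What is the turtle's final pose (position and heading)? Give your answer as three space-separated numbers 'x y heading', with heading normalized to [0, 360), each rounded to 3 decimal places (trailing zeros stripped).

Executing turtle program step by step:
Start: pos=(0,0), heading=0, pen down
RT 180: heading 0 -> 180
FD 4: (0,0) -> (-4,0) [heading=180, draw]
BK 2.6: (-4,0) -> (-1.4,0) [heading=180, draw]
LT 270: heading 180 -> 90
BK 13.9: (-1.4,0) -> (-1.4,-13.9) [heading=90, draw]
FD 13: (-1.4,-13.9) -> (-1.4,-0.9) [heading=90, draw]
FD 14.1: (-1.4,-0.9) -> (-1.4,13.2) [heading=90, draw]
RT 180: heading 90 -> 270
Final: pos=(-1.4,13.2), heading=270, 5 segment(s) drawn

Answer: -1.4 13.2 270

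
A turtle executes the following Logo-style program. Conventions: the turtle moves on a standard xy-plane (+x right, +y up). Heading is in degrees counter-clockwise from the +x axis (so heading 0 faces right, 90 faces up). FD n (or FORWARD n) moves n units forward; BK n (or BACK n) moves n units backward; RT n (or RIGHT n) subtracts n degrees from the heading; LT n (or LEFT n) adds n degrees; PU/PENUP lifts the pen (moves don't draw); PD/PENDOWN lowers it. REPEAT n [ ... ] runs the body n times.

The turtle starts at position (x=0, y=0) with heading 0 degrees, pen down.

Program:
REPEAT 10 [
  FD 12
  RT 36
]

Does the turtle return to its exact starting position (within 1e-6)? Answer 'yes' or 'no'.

Answer: yes

Derivation:
Executing turtle program step by step:
Start: pos=(0,0), heading=0, pen down
REPEAT 10 [
  -- iteration 1/10 --
  FD 12: (0,0) -> (12,0) [heading=0, draw]
  RT 36: heading 0 -> 324
  -- iteration 2/10 --
  FD 12: (12,0) -> (21.708,-7.053) [heading=324, draw]
  RT 36: heading 324 -> 288
  -- iteration 3/10 --
  FD 12: (21.708,-7.053) -> (25.416,-18.466) [heading=288, draw]
  RT 36: heading 288 -> 252
  -- iteration 4/10 --
  FD 12: (25.416,-18.466) -> (21.708,-29.879) [heading=252, draw]
  RT 36: heading 252 -> 216
  -- iteration 5/10 --
  FD 12: (21.708,-29.879) -> (12,-36.932) [heading=216, draw]
  RT 36: heading 216 -> 180
  -- iteration 6/10 --
  FD 12: (12,-36.932) -> (0,-36.932) [heading=180, draw]
  RT 36: heading 180 -> 144
  -- iteration 7/10 --
  FD 12: (0,-36.932) -> (-9.708,-29.879) [heading=144, draw]
  RT 36: heading 144 -> 108
  -- iteration 8/10 --
  FD 12: (-9.708,-29.879) -> (-13.416,-18.466) [heading=108, draw]
  RT 36: heading 108 -> 72
  -- iteration 9/10 --
  FD 12: (-13.416,-18.466) -> (-9.708,-7.053) [heading=72, draw]
  RT 36: heading 72 -> 36
  -- iteration 10/10 --
  FD 12: (-9.708,-7.053) -> (0,0) [heading=36, draw]
  RT 36: heading 36 -> 0
]
Final: pos=(0,0), heading=0, 10 segment(s) drawn

Start position: (0, 0)
Final position: (0, 0)
Distance = 0; < 1e-6 -> CLOSED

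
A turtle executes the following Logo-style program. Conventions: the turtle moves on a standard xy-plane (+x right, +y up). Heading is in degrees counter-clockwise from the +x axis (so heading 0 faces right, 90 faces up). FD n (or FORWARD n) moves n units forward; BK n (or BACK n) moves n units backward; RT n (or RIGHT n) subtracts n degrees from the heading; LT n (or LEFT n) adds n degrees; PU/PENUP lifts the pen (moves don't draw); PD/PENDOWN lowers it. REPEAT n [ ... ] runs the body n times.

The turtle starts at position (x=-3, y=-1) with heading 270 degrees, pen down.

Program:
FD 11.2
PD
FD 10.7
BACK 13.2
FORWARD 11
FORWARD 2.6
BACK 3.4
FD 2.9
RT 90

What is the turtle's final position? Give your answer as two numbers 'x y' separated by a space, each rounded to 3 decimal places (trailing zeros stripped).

Answer: -3 -22.8

Derivation:
Executing turtle program step by step:
Start: pos=(-3,-1), heading=270, pen down
FD 11.2: (-3,-1) -> (-3,-12.2) [heading=270, draw]
PD: pen down
FD 10.7: (-3,-12.2) -> (-3,-22.9) [heading=270, draw]
BK 13.2: (-3,-22.9) -> (-3,-9.7) [heading=270, draw]
FD 11: (-3,-9.7) -> (-3,-20.7) [heading=270, draw]
FD 2.6: (-3,-20.7) -> (-3,-23.3) [heading=270, draw]
BK 3.4: (-3,-23.3) -> (-3,-19.9) [heading=270, draw]
FD 2.9: (-3,-19.9) -> (-3,-22.8) [heading=270, draw]
RT 90: heading 270 -> 180
Final: pos=(-3,-22.8), heading=180, 7 segment(s) drawn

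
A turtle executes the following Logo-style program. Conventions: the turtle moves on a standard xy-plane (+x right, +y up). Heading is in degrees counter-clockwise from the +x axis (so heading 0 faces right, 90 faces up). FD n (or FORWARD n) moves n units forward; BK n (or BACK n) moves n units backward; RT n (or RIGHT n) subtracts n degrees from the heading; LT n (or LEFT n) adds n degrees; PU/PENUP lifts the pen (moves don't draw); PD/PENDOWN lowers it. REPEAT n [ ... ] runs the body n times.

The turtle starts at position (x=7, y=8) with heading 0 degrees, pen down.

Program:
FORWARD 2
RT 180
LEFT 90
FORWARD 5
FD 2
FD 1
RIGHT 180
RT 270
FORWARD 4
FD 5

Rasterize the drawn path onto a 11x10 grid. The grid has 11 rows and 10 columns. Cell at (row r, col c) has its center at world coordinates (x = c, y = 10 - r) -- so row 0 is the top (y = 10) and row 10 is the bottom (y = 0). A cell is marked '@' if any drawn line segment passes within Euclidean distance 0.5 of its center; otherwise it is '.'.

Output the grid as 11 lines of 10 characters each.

Answer: ..........
..........
.......@@@
.........@
.........@
.........@
.........@
.........@
.........@
.........@
@@@@@@@@@@

Derivation:
Segment 0: (7,8) -> (9,8)
Segment 1: (9,8) -> (9,3)
Segment 2: (9,3) -> (9,1)
Segment 3: (9,1) -> (9,0)
Segment 4: (9,0) -> (5,-0)
Segment 5: (5,-0) -> (0,-0)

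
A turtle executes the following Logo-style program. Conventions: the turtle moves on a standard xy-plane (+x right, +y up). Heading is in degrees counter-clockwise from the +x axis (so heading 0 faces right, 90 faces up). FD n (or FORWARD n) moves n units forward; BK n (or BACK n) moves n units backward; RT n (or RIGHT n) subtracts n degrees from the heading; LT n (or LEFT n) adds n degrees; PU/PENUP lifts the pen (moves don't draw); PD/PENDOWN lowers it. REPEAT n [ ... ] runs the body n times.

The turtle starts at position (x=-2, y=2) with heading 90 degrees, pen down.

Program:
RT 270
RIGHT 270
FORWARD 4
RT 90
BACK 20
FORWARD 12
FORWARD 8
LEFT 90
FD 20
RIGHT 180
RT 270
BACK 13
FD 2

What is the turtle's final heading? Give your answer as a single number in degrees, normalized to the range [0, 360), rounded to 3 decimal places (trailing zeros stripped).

Executing turtle program step by step:
Start: pos=(-2,2), heading=90, pen down
RT 270: heading 90 -> 180
RT 270: heading 180 -> 270
FD 4: (-2,2) -> (-2,-2) [heading=270, draw]
RT 90: heading 270 -> 180
BK 20: (-2,-2) -> (18,-2) [heading=180, draw]
FD 12: (18,-2) -> (6,-2) [heading=180, draw]
FD 8: (6,-2) -> (-2,-2) [heading=180, draw]
LT 90: heading 180 -> 270
FD 20: (-2,-2) -> (-2,-22) [heading=270, draw]
RT 180: heading 270 -> 90
RT 270: heading 90 -> 180
BK 13: (-2,-22) -> (11,-22) [heading=180, draw]
FD 2: (11,-22) -> (9,-22) [heading=180, draw]
Final: pos=(9,-22), heading=180, 7 segment(s) drawn

Answer: 180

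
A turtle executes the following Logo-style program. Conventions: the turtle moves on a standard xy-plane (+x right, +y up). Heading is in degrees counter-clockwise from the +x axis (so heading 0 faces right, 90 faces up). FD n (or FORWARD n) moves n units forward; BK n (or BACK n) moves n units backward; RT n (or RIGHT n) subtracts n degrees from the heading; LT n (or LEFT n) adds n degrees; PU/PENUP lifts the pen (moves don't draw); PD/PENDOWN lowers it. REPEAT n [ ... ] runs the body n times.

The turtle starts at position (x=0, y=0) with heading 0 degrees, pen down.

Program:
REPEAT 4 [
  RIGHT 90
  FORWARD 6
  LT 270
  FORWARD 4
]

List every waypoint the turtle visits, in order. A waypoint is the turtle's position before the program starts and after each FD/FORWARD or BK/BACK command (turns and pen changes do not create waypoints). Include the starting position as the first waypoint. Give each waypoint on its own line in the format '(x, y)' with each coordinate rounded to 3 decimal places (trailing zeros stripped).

Executing turtle program step by step:
Start: pos=(0,0), heading=0, pen down
REPEAT 4 [
  -- iteration 1/4 --
  RT 90: heading 0 -> 270
  FD 6: (0,0) -> (0,-6) [heading=270, draw]
  LT 270: heading 270 -> 180
  FD 4: (0,-6) -> (-4,-6) [heading=180, draw]
  -- iteration 2/4 --
  RT 90: heading 180 -> 90
  FD 6: (-4,-6) -> (-4,0) [heading=90, draw]
  LT 270: heading 90 -> 0
  FD 4: (-4,0) -> (0,0) [heading=0, draw]
  -- iteration 3/4 --
  RT 90: heading 0 -> 270
  FD 6: (0,0) -> (0,-6) [heading=270, draw]
  LT 270: heading 270 -> 180
  FD 4: (0,-6) -> (-4,-6) [heading=180, draw]
  -- iteration 4/4 --
  RT 90: heading 180 -> 90
  FD 6: (-4,-6) -> (-4,0) [heading=90, draw]
  LT 270: heading 90 -> 0
  FD 4: (-4,0) -> (0,0) [heading=0, draw]
]
Final: pos=(0,0), heading=0, 8 segment(s) drawn
Waypoints (9 total):
(0, 0)
(0, -6)
(-4, -6)
(-4, 0)
(0, 0)
(0, -6)
(-4, -6)
(-4, 0)
(0, 0)

Answer: (0, 0)
(0, -6)
(-4, -6)
(-4, 0)
(0, 0)
(0, -6)
(-4, -6)
(-4, 0)
(0, 0)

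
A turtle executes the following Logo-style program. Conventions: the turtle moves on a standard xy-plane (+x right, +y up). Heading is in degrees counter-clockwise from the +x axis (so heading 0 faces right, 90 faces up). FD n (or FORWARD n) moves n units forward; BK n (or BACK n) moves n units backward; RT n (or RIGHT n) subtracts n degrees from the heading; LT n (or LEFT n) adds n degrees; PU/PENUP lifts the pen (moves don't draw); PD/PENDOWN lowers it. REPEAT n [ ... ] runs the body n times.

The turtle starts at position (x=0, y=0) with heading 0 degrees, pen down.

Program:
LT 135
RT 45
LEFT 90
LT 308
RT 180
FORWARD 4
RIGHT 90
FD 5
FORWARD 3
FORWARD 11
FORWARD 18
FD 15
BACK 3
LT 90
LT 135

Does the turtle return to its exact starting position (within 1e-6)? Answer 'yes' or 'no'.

Executing turtle program step by step:
Start: pos=(0,0), heading=0, pen down
LT 135: heading 0 -> 135
RT 45: heading 135 -> 90
LT 90: heading 90 -> 180
LT 308: heading 180 -> 128
RT 180: heading 128 -> 308
FD 4: (0,0) -> (2.463,-3.152) [heading=308, draw]
RT 90: heading 308 -> 218
FD 5: (2.463,-3.152) -> (-1.477,-6.23) [heading=218, draw]
FD 3: (-1.477,-6.23) -> (-3.841,-8.077) [heading=218, draw]
FD 11: (-3.841,-8.077) -> (-12.51,-14.85) [heading=218, draw]
FD 18: (-12.51,-14.85) -> (-26.694,-25.932) [heading=218, draw]
FD 15: (-26.694,-25.932) -> (-38.514,-35.166) [heading=218, draw]
BK 3: (-38.514,-35.166) -> (-36.15,-33.319) [heading=218, draw]
LT 90: heading 218 -> 308
LT 135: heading 308 -> 83
Final: pos=(-36.15,-33.319), heading=83, 7 segment(s) drawn

Start position: (0, 0)
Final position: (-36.15, -33.319)
Distance = 49.163; >= 1e-6 -> NOT closed

Answer: no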